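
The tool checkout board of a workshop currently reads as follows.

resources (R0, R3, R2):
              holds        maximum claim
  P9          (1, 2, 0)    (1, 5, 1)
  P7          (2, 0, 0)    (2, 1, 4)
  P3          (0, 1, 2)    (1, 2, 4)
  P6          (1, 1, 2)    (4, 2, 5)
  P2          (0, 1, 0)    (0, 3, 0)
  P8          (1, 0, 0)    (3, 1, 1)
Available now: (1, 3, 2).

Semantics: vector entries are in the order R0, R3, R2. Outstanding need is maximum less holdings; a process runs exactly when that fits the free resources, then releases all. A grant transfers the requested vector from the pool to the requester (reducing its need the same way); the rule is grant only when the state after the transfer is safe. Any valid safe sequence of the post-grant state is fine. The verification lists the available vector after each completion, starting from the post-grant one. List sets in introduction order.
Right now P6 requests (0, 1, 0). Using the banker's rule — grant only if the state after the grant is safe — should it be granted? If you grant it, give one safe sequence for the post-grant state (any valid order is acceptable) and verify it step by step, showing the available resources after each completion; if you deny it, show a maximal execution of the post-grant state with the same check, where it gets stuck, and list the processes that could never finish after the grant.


GRANT: granting preserves safety; a valid post-grant sequence is P3, P7, P9, P8, P6, P2.
Key observation: with (1, 2, 2) left after the transfer, P3 can run at once — the state stays safe.
Step-by-step check of the post-grant state:
  pool = (1, 2, 2)
  run P3 (needs (1, 1, 2), free (1, 2, 2)); after release of (0, 1, 2) the pool is (1, 3, 4)
  run P7 (needs (0, 1, 4), free (1, 3, 4)); after release of (2, 0, 0) the pool is (3, 3, 4)
  run P9 (needs (0, 3, 1), free (3, 3, 4)); after release of (1, 2, 0) the pool is (4, 5, 4)
  run P8 (needs (2, 1, 1), free (4, 5, 4)); after release of (1, 0, 0) the pool is (5, 5, 4)
  run P6 (needs (3, 0, 3), free (5, 5, 4)); after release of (1, 2, 2) the pool is (6, 7, 6)
  run P2 (needs (0, 2, 0), free (6, 7, 6)); after release of (0, 1, 0) the pool is (6, 8, 6)


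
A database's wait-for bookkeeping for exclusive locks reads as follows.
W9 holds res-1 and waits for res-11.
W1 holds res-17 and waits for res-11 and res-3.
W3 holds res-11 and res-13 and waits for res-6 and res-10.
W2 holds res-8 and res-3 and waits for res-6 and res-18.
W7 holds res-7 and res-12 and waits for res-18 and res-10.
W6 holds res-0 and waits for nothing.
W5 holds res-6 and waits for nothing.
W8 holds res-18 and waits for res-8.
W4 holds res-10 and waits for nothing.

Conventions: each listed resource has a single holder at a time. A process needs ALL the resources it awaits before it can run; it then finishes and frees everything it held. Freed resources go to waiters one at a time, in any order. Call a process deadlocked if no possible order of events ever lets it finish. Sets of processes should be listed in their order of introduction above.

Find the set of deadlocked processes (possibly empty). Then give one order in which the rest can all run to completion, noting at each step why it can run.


The deadlocked set is W1, W2, W7 and W8.
Key observation: nobody on the ring W2 -> W8 -> W2 can start until another member finishes, which never happens; W1 and W7 wait into the deadlock from upstream.
A valid finishing order for the others: W4, W5, W3, W9, W6.
Check, step by step:
  W4: no waits; runs immediately, freeing res-10
  W5: no waits; runs immediately, freeing res-6
  W3 waits on res-6 and res-10 — all released -> runs and releases res-11 and res-13
  W9 waits on res-11 — all released -> runs and releases res-1
  W6: no waits; runs immediately, freeing res-0


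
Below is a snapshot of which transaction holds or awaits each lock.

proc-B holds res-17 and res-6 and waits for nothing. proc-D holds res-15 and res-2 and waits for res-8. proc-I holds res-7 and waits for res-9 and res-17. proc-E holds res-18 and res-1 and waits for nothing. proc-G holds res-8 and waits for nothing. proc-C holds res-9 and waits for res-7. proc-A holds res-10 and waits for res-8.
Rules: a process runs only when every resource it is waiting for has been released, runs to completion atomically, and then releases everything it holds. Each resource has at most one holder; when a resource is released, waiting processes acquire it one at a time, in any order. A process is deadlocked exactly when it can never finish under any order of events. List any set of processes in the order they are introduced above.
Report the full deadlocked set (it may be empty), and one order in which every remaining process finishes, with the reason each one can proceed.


Deadlocked: proc-I and proc-C.
Key observation: nobody on the ring proc-I -> proc-C -> proc-I can start until another member finishes, which never happens; no other process is dragged down with it.
One completion order for the rest: proc-G, proc-D, proc-E, proc-B, proc-A.
Step-by-step check:
  run proc-G (it waits on nothing); releases res-8
  run proc-D (all its waits — res-8 — are resolved); releases res-15 and res-2
  run proc-E (it waits on nothing); releases res-18 and res-1
  run proc-B (it waits on nothing); releases res-17 and res-6
  run proc-A (all its waits — res-8 — are resolved); releases res-10


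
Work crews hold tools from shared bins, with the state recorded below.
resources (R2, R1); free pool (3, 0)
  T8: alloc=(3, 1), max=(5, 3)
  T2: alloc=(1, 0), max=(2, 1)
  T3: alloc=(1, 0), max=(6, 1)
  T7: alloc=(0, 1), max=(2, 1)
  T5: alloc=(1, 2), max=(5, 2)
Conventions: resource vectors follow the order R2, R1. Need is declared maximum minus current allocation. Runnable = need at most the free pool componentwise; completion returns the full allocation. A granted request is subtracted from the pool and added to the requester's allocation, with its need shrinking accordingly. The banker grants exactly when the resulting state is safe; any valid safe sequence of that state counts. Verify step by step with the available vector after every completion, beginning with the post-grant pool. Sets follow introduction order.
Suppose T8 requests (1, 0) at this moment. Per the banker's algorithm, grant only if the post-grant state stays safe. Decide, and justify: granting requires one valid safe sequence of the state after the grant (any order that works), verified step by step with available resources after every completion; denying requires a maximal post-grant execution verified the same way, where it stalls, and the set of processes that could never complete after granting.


DENY. Granting would leave the state unsafe.
Key observation: after T7, T2 the pool peaks at (3, 1), and each blocked process is short somewhere: T8 on R1; T3 on R2; T5 on R2.
Pretend the grant happened; the run T7, T2 goes as far as possible. Step-by-step check:
  pool = (2, 0)
  run T7 (needs (2, 0), free (2, 0)); after release of (0, 1) the pool is (2, 1)
  run T2 (needs (1, 1), free (2, 1)); after release of (1, 0) the pool is (3, 1)
  blocked: T8 wants (1, 2), pool (3, 1) — not enough R1
  blocked: T3 wants (5, 1), pool (3, 1) — not enough R2
  blocked: T5 wants (4, 0), pool (3, 1) — not enough R2
Processes that could never finish after the grant: T8, T3 and T5.


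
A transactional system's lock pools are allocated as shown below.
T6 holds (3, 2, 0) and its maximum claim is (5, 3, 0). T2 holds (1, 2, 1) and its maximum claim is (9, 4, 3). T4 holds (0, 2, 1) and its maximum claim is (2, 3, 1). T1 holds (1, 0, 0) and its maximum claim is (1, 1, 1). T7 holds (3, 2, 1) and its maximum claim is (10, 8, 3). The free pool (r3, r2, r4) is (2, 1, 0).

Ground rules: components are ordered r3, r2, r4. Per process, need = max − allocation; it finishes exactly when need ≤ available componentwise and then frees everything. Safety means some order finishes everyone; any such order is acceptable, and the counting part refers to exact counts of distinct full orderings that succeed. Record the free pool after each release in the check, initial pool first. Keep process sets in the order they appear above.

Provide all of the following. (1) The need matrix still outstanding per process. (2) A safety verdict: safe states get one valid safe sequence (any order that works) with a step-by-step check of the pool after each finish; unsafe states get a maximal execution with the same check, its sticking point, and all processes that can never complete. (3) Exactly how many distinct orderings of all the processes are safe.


(1) Need matrix, components ordered r3, r2, r4:
  T6: (2, 1, 0)
  T2: (8, 2, 2)
  T4: (2, 1, 0)
  T1: (0, 1, 1)
  T7: (7, 6, 2)
(2) UNSAFE.
Key observation: even finishing T4, T1, T6 leaves just (6, 5, 1) free — too little r3 for any of the remaining processes.
Going as far as possible: T4, T1, T6; after that, nothing fits. Walking it through:
  pool = (2, 1, 0)
  T4: need (2, 1, 0) fits (2, 1, 0); releases (0, 2, 1), pool now (2, 3, 1)
  T1: need (0, 1, 1) fits (2, 3, 1); releases (1, 0, 0), pool now (3, 3, 1)
  T6: need (2, 1, 0) fits (3, 3, 1); releases (3, 2, 0), pool now (6, 5, 1)
  T2 still needs (8, 2, 2) but only (6, 5, 1) is free — short on r3 and r4
  T7 still needs (7, 6, 2) but only (6, 5, 1) is free — short on r3, r2 and r4
Never able to finish: T2 and T7.
(3) Exactly 0 of the possible complete orderings are safe sequences.


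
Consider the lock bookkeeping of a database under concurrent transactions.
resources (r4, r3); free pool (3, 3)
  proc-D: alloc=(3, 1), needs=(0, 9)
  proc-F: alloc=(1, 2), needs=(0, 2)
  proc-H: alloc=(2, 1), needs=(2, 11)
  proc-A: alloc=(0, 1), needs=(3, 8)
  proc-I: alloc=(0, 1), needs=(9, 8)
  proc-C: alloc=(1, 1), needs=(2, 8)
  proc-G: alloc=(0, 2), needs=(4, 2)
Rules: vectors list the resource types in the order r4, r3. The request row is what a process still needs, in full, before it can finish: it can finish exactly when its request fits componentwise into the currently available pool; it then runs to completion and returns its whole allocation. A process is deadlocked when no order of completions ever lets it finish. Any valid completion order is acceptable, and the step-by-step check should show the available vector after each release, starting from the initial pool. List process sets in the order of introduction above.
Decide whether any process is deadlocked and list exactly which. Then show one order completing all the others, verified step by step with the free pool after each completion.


Deadlocked set: proc-D, proc-H, proc-A, proc-I and proc-C.
Key observation: proc-F, proc-G can finish, but then (4, 7) is all there is, and the blocked group's r3 demands exceed it.
One completion order for the rest: proc-F, proc-G. Walking it through:
  pool = (3, 3)
  proc-F needs (0, 2) <= (3, 3) -> finishes; pool += (1, 2) = (4, 5)
  proc-G needs (4, 2) <= (4, 5) -> finishes; pool += (0, 2) = (4, 7)
The stuck group stays short no matter what:
  blocked: proc-D wants (0, 9), pool (4, 7) — not enough r3
  blocked: proc-H wants (2, 11), pool (4, 7) — not enough r3
  blocked: proc-A wants (3, 8), pool (4, 7) — not enough r3
  blocked: proc-I wants (9, 8), pool (4, 7) — not enough r4 and r3
  blocked: proc-C wants (2, 8), pool (4, 7) — not enough r3


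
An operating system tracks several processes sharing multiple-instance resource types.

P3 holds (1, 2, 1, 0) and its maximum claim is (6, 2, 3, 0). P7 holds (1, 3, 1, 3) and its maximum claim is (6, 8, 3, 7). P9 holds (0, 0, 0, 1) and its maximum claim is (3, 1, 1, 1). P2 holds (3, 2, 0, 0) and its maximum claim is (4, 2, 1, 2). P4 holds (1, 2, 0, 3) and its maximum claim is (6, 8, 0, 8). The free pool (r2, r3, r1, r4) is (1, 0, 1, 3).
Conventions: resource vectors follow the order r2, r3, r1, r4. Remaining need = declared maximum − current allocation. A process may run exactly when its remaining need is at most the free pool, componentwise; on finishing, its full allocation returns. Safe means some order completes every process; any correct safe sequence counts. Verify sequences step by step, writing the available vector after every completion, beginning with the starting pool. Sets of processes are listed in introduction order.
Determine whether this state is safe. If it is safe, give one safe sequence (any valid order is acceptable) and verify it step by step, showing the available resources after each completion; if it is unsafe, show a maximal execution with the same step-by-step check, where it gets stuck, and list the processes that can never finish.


UNSAFE.
Key observation: after P2, P9 complete, (4, 2, 1, 4) is the best the pool ever gets, yet each leftover process wants more r2.
Going as far as possible: P2, P9; after that, nothing fits. Walking it through:
  pool = (1, 0, 1, 3)
  P2: need (1, 0, 1, 2) fits (1, 0, 1, 3); releases (3, 2, 0, 0), pool now (4, 2, 1, 3)
  P9: need (3, 1, 1, 0) fits (4, 2, 1, 3); releases (0, 0, 0, 1), pool now (4, 2, 1, 4)
  blocked: P3 wants (5, 0, 2, 0), pool (4, 2, 1, 4) — not enough r2 and r1
  blocked: P7 wants (5, 5, 2, 4), pool (4, 2, 1, 4) — not enough r2, r3 and r1
  blocked: P4 wants (5, 6, 0, 5), pool (4, 2, 1, 4) — not enough r2, r3 and r4
Never able to finish: P3, P7 and P4.


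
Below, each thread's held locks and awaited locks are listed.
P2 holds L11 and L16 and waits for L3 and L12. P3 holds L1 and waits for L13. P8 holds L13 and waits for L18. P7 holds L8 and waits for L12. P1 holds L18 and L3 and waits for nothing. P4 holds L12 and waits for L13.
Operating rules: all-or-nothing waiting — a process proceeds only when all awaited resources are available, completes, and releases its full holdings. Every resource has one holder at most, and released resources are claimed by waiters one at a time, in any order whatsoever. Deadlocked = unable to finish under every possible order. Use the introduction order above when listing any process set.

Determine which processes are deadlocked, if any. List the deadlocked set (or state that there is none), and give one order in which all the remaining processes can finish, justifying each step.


No process is deadlocked.
Key observation: although several processes wait, no cycle exists — each chain bottoms out at a free runner.
One completion order for the rest: P1, P8, P3, P4, P7, P2.
Step-by-step check:
  run P1 (it waits on nothing); releases L18 and L3
  run P8 (all its waits — L18 — are resolved); releases L13
  run P3 (all its waits — L13 — are resolved); releases L1
  run P4 (all its waits — L13 — are resolved); releases L12
  run P7 (all its waits — L12 — are resolved); releases L8
  run P2 (all its waits — L3 and L12 — are resolved); releases L11 and L16


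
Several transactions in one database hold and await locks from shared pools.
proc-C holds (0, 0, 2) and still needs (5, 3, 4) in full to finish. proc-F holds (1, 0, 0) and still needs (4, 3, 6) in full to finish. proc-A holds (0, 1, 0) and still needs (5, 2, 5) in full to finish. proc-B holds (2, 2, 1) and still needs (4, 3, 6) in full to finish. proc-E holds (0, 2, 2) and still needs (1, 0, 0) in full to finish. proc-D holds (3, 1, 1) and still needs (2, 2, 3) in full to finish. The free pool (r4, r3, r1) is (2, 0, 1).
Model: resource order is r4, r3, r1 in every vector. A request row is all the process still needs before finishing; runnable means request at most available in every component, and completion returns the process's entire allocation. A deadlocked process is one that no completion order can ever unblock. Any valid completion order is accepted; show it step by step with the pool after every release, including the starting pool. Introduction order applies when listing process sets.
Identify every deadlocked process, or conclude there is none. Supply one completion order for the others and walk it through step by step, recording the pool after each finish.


The deadlocked set is empty.
Key observation: there is always a runnable process — proc-E first — so the state unwinds completely.
A valid finishing order for the others: proc-E, proc-D, proc-C, proc-F, proc-B, proc-A. Step-by-step check:
  pool = (2, 0, 1)
  proc-E: need (1, 0, 0) fits (2, 0, 1); releases (0, 2, 2), pool now (2, 2, 3)
  proc-D: need (2, 2, 3) fits (2, 2, 3); releases (3, 1, 1), pool now (5, 3, 4)
  proc-C: need (5, 3, 4) fits (5, 3, 4); releases (0, 0, 2), pool now (5, 3, 6)
  proc-F: need (4, 3, 6) fits (5, 3, 6); releases (1, 0, 0), pool now (6, 3, 6)
  proc-B: need (4, 3, 6) fits (6, 3, 6); releases (2, 2, 1), pool now (8, 5, 7)
  proc-A: need (5, 2, 5) fits (8, 5, 7); releases (0, 1, 0), pool now (8, 6, 7)


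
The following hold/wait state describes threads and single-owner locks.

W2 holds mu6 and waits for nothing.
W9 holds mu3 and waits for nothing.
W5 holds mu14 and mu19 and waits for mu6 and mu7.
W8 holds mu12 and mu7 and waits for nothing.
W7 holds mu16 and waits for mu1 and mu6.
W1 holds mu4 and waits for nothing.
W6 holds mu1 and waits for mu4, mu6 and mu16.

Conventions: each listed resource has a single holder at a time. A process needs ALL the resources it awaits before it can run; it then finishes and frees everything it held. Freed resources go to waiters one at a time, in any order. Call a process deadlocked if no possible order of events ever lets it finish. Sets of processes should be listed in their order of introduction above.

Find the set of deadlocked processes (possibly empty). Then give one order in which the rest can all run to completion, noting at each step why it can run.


Deadlocked: W7 and W6.
Key observation: the loop W7 -> W6 -> W7 blocks itself forever; no other process is dragged down with it.
The rest can finish in the order W2, W8, W1, W9, W5.
Step-by-step check:
  W2 waits on nothing -> runs at once and releases mu6
  W8 waits on nothing -> runs at once and releases mu12 and mu7
  W1 waits on nothing -> runs at once and releases mu4
  W9 waits on nothing -> runs at once and releases mu3
  W5: everything it awaited (mu6 and mu7) is free; runs, freeing mu14 and mu19


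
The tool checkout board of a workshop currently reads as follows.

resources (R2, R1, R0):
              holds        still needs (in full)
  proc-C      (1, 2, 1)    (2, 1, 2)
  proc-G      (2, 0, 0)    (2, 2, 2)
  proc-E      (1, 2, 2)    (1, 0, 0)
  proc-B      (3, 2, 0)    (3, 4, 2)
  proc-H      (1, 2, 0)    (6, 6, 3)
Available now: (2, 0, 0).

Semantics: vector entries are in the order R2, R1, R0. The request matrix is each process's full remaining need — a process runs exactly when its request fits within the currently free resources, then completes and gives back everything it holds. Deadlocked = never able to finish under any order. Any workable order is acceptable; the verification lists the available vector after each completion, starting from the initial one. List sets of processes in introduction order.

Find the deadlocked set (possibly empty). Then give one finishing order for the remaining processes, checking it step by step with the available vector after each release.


Nothing here is deadlocked.
Key observation: beginning at proc-E, releases accumulate fast enough that every process eventually fits.
A valid finishing order for the others: proc-E, proc-G, proc-C, proc-B, proc-H. Walking it through:
  pool = (2, 0, 0)
  proc-E: need (1, 0, 0) fits (2, 0, 0); releases (1, 2, 2), pool now (3, 2, 2)
  proc-G: need (2, 2, 2) fits (3, 2, 2); releases (2, 0, 0), pool now (5, 2, 2)
  proc-C: need (2, 1, 2) fits (5, 2, 2); releases (1, 2, 1), pool now (6, 4, 3)
  proc-B: need (3, 4, 2) fits (6, 4, 3); releases (3, 2, 0), pool now (9, 6, 3)
  proc-H: need (6, 6, 3) fits (9, 6, 3); releases (1, 2, 0), pool now (10, 8, 3)


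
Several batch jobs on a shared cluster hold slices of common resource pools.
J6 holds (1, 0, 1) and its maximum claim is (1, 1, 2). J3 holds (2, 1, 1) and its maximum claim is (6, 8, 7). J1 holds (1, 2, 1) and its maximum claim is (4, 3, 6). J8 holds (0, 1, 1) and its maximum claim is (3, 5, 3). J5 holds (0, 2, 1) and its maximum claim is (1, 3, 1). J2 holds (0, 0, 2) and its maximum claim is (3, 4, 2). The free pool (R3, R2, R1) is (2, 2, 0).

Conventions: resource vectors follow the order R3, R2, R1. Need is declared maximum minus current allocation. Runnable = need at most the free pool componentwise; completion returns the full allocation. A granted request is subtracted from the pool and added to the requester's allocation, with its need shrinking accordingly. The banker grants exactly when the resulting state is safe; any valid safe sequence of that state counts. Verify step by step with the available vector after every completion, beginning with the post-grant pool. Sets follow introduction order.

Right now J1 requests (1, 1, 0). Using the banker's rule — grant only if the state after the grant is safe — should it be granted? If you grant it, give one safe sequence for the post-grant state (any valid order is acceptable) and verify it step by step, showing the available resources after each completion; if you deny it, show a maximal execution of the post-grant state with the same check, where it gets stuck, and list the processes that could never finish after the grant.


DENY: after the grant no complete ordering would exist.
Key observation: after J5, J6 the pool peaks at (2, 3, 2), and each blocked process is short somewhere: J3 on R3, R2, R1; J1 on R1; J8 on R3, R2; J2 on R3, R2.
After a pretend grant, a maximal execution: J5, J6 — then nothing else fits. Check, step by step:
  pool = (1, 1, 0)
  J5: need (1, 1, 0) fits (1, 1, 0); releases (0, 2, 1), pool now (1, 3, 1)
  J6: need (0, 1, 1) fits (1, 3, 1); releases (1, 0, 1), pool now (2, 3, 2)
  J3 cannot run: need (4, 7, 6) vs free (2, 3, 2) (insufficient R3, R2 and R1)
  J1 cannot run: need (2, 0, 5) vs free (2, 3, 2) (insufficient R1)
  J8 cannot run: need (3, 4, 2) vs free (2, 3, 2) (insufficient R3 and R2)
  J2 cannot run: need (3, 4, 0) vs free (2, 3, 2) (insufficient R3 and R2)
Post-grant, the permanently blocked set is J3, J1, J8 and J2.


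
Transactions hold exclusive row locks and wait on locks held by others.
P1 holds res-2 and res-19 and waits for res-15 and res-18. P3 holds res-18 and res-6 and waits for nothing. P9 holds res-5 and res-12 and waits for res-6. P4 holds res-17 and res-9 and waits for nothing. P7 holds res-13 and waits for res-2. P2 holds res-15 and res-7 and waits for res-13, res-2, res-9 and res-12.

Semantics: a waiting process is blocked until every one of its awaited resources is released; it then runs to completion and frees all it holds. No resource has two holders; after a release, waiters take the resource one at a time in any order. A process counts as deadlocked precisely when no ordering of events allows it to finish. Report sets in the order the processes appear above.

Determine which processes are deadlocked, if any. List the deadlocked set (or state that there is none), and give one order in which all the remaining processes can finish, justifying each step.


The deadlocked set is P1, P7 and P2.
Key observation: nobody on the ring P1 -> P2 -> P1 can start until another member finishes, which never happens; P7 is caught in further circular waits.
One completion order for the rest: P3, P4, P9.
Step-by-step check:
  P3: no waits; runs immediately, freeing res-18 and res-6
  P4: no waits; runs immediately, freeing res-17 and res-9
  run P9 (all its waits — res-6 — are resolved); releases res-5 and res-12


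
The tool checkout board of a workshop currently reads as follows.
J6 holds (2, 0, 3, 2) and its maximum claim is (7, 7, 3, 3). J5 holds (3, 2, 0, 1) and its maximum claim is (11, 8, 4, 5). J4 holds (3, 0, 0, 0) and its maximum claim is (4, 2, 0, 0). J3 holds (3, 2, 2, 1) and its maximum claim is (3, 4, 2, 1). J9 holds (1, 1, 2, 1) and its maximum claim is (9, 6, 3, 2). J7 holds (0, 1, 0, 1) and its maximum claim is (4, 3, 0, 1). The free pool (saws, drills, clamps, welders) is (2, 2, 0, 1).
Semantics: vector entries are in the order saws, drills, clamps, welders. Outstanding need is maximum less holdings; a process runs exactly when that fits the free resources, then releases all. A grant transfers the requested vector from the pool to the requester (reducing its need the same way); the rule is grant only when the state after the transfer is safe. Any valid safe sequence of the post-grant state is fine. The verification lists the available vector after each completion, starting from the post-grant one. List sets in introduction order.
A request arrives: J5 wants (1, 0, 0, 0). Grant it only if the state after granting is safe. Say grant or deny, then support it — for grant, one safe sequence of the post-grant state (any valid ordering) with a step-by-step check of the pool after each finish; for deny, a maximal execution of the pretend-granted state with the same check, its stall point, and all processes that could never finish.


DENY. Granting would leave the state unsafe.
Key observation: after J3, J4, J7 the pool peaks at (7, 5, 2, 3), and each blocked process is short somewhere: J6 on drills; J5 on drills, clamps, welders; J9 on saws.
Pretend the grant happened; the run J3, J4, J7 goes as far as possible. Walking it through:
  pool = (1, 2, 0, 1)
  run J3 (needs (0, 2, 0, 0), free (1, 2, 0, 1)); after release of (3, 2, 2, 1) the pool is (4, 4, 2, 2)
  run J4 (needs (1, 2, 0, 0), free (4, 4, 2, 2)); after release of (3, 0, 0, 0) the pool is (7, 4, 2, 2)
  run J7 (needs (4, 2, 0, 0), free (7, 4, 2, 2)); after release of (0, 1, 0, 1) the pool is (7, 5, 2, 3)
  blocked: J6 wants (5, 7, 0, 1), pool (7, 5, 2, 3) — not enough drills
  blocked: J5 wants (7, 6, 4, 4), pool (7, 5, 2, 3) — not enough drills, clamps and welders
  blocked: J9 wants (8, 5, 1, 1), pool (7, 5, 2, 3) — not enough saws
Processes that could never finish after the grant: J6, J5 and J9.


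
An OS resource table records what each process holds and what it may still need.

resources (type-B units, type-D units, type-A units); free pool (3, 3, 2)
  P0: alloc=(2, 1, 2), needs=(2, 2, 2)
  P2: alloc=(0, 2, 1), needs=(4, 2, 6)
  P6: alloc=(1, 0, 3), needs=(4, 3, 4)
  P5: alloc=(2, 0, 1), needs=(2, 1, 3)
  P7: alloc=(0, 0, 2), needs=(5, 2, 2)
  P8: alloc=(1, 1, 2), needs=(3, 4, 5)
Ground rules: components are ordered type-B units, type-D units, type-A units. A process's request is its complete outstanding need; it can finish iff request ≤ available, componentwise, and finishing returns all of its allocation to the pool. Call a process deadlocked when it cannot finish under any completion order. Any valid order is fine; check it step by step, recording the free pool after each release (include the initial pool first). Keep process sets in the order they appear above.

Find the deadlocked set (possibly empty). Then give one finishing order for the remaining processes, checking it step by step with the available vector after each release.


Nothing here is deadlocked.
Key observation: beginning at P0, releases accumulate fast enough that every process eventually fits.
A valid finishing order for the others: P0, P6, P7, P2, P8, P5. Verifying each step:
  pool = (3, 3, 2)
  P0: need (2, 2, 2) fits (3, 3, 2); releases (2, 1, 2), pool now (5, 4, 4)
  P6: need (4, 3, 4) fits (5, 4, 4); releases (1, 0, 3), pool now (6, 4, 7)
  P7: need (5, 2, 2) fits (6, 4, 7); releases (0, 0, 2), pool now (6, 4, 9)
  P2: need (4, 2, 6) fits (6, 4, 9); releases (0, 2, 1), pool now (6, 6, 10)
  P8: need (3, 4, 5) fits (6, 6, 10); releases (1, 1, 2), pool now (7, 7, 12)
  P5: need (2, 1, 3) fits (7, 7, 12); releases (2, 0, 1), pool now (9, 7, 13)


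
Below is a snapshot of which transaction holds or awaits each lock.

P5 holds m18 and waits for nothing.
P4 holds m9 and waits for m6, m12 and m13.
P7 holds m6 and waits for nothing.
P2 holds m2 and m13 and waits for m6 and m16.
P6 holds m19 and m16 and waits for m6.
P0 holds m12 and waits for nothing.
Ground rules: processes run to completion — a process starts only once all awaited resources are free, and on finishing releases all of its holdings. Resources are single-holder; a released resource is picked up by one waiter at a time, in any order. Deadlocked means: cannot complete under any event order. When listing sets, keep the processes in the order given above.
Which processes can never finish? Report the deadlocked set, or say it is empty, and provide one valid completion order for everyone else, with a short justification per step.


No process is deadlocked.
Key observation: the wait graph is acyclic; completion cascades from the unblocked processes through everyone else.
The rest can finish in the order P7, P6, P5, P2, P0, P4.
Step-by-step check:
  P7: no waits; runs immediately, freeing m6
  P6 waits on m6 — all released -> runs and releases m19 and m16
  P5: no waits; runs immediately, freeing m18
  P2 waits on m6 and m16 — all released -> runs and releases m2 and m13
  P0: no waits; runs immediately, freeing m12
  P4 waits on m6, m12 and m13 — all released -> runs and releases m9


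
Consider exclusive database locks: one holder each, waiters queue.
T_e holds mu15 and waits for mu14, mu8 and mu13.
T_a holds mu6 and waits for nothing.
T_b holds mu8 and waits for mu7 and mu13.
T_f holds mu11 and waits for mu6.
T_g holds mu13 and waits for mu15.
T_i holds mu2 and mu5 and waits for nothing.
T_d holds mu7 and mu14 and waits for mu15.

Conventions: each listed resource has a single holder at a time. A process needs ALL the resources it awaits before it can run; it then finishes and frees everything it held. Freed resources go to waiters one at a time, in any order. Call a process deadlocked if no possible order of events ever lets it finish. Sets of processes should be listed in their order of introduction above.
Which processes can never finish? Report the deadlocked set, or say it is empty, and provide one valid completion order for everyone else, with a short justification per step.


Deadlocked set: T_e, T_b, T_g and T_d.
Key observation: along T_e -> T_b -> T_g -> T_e, each member waits on what the next one holds — a deadlock; T_d is caught in further circular waits.
The rest can finish in the order T_i, T_a, T_f.
Walking it through:
  T_i waits on nothing -> runs at once and releases mu2 and mu5
  T_a waits on nothing -> runs at once and releases mu6
  run T_f (all its waits — mu6 — are resolved); releases mu11


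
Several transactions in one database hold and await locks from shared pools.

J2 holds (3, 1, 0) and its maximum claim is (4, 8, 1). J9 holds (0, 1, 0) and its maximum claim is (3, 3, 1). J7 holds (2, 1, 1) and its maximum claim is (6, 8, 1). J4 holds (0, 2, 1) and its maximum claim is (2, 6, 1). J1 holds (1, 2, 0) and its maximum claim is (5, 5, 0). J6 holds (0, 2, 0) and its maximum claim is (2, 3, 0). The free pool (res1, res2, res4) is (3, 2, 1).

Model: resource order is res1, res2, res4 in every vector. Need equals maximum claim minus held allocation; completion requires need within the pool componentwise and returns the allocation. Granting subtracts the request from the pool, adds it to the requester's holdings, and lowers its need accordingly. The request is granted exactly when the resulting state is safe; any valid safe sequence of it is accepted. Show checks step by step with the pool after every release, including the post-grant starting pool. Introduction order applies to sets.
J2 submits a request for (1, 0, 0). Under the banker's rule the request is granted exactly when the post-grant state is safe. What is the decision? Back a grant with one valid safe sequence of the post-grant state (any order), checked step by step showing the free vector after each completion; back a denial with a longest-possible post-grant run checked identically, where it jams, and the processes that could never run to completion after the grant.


DENY. Granting would leave the state unsafe.
Key observation: after J6, J4 the pool peaks at (2, 6, 2), and each blocked process is short somewhere: J2 on res2; J9 on res1; J7 on res1, res2; J1 on res1.
After a pretend grant, a maximal execution: J6, J4 — then nothing else fits. Verifying each step:
  pool = (2, 2, 1)
  J6 needs (2, 1, 0) <= (2, 2, 1) -> finishes; pool += (0, 2, 0) = (2, 4, 1)
  J4 needs (2, 4, 0) <= (2, 4, 1) -> finishes; pool += (0, 2, 1) = (2, 6, 2)
  J2 cannot run: need (0, 7, 1) vs free (2, 6, 2) (insufficient res2)
  J9 cannot run: need (3, 2, 1) vs free (2, 6, 2) (insufficient res1)
  J7 cannot run: need (4, 7, 0) vs free (2, 6, 2) (insufficient res1 and res2)
  J1 cannot run: need (4, 3, 0) vs free (2, 6, 2) (insufficient res1)
Post-grant, the permanently blocked set is J2, J9, J7 and J1.


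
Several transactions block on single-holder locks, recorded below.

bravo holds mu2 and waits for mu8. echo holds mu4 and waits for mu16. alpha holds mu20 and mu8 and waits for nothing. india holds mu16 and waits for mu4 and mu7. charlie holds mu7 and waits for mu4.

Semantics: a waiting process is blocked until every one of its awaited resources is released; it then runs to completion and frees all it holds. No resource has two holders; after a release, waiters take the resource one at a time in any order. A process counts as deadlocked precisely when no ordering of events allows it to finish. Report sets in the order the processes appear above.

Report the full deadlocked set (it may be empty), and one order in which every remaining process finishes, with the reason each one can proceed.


Deadlocked: echo, india and charlie.
Key observation: the loop echo -> india -> echo blocks itself forever; charlie is caught in further circular waits.
A valid finishing order for the others: alpha, bravo.
Check, step by step:
  alpha: no waits; runs immediately, freeing mu20 and mu8
  run bravo (all its waits — mu8 — are resolved); releases mu2


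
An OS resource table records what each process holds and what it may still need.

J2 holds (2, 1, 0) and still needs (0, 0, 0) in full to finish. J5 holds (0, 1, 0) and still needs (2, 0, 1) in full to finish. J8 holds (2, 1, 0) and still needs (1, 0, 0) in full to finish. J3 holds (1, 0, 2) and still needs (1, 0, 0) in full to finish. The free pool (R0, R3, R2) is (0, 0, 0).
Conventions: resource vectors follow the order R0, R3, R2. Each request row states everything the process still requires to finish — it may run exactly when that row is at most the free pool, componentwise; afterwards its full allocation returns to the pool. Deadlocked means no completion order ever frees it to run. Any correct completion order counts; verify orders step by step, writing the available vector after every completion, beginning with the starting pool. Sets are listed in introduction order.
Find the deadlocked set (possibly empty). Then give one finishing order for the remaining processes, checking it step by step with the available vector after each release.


The deadlocked set is empty.
Key observation: J2 fits the free pool immediately, and its release cascades until everyone finishes.
A valid finishing order for the others: J2, J3, J8, J5. Check, step by step:
  pool = (0, 0, 0)
  J2: need (0, 0, 0) fits (0, 0, 0); releases (2, 1, 0), pool now (2, 1, 0)
  J3: need (1, 0, 0) fits (2, 1, 0); releases (1, 0, 2), pool now (3, 1, 2)
  J8: need (1, 0, 0) fits (3, 1, 2); releases (2, 1, 0), pool now (5, 2, 2)
  J5: need (2, 0, 1) fits (5, 2, 2); releases (0, 1, 0), pool now (5, 3, 2)


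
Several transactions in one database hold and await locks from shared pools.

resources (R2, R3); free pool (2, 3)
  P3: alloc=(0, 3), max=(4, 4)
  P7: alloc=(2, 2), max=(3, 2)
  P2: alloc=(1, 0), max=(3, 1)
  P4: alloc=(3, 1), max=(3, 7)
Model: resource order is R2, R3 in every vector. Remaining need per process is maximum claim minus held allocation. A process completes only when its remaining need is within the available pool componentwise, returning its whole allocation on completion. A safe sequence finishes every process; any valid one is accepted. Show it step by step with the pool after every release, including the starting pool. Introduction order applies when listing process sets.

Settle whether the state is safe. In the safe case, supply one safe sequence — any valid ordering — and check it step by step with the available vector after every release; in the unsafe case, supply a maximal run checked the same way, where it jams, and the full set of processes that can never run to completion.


SAFE — a valid safe sequence is P7, P3, P4, P2.
Key observation: reading the order forward, P3 is the first process whose need (4, 1) meets the free pool (4, 5) exactly on a resource it requests.
Check, step by step:
  pool = (2, 3)
  P7: need (1, 0) fits (2, 3); releases (2, 2), pool now (4, 5)
  P3: need (4, 1) fits (4, 5); releases (0, 3), pool now (4, 8)
  P4: need (0, 6) fits (4, 8); releases (3, 1), pool now (7, 9)
  P2: need (2, 1) fits (7, 9); releases (1, 0), pool now (8, 9)


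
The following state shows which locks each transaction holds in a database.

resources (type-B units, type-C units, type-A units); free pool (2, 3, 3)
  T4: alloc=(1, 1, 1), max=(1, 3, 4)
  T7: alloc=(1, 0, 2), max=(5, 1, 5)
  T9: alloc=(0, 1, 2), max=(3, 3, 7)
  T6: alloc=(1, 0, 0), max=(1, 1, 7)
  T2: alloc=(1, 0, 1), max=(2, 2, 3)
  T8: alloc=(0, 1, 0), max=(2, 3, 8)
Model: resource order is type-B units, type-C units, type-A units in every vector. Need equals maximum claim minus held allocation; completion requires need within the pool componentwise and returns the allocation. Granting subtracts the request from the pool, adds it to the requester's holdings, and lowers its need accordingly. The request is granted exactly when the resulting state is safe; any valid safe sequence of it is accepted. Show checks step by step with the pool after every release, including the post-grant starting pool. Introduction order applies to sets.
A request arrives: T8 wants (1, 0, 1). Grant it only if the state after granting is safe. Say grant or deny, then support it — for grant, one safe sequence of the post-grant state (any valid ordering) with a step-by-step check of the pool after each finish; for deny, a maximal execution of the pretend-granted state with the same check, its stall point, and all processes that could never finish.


DENY — the pretend-granted state is unsafe.
Key observation: after T2, T4 the pool peaks at (3, 4, 4), and each blocked process is short somewhere: T7 on type-B units; T9 on type-A units; T6 on type-A units; T8 on type-A units.
Pretend the grant happened; the run T2, T4 goes as far as possible. Step-by-step check:
  pool = (1, 3, 2)
  T2 needs (1, 2, 2) <= (1, 3, 2) -> finishes; pool += (1, 0, 1) = (2, 3, 3)
  T4 needs (0, 2, 3) <= (2, 3, 3) -> finishes; pool += (1, 1, 1) = (3, 4, 4)
  T7 cannot run: need (4, 1, 3) vs free (3, 4, 4) (insufficient type-B units)
  T9 cannot run: need (3, 2, 5) vs free (3, 4, 4) (insufficient type-A units)
  T6 cannot run: need (0, 1, 7) vs free (3, 4, 4) (insufficient type-A units)
  T8 cannot run: need (1, 2, 7) vs free (3, 4, 4) (insufficient type-A units)
Processes that could never finish after the grant: T7, T9, T6 and T8.


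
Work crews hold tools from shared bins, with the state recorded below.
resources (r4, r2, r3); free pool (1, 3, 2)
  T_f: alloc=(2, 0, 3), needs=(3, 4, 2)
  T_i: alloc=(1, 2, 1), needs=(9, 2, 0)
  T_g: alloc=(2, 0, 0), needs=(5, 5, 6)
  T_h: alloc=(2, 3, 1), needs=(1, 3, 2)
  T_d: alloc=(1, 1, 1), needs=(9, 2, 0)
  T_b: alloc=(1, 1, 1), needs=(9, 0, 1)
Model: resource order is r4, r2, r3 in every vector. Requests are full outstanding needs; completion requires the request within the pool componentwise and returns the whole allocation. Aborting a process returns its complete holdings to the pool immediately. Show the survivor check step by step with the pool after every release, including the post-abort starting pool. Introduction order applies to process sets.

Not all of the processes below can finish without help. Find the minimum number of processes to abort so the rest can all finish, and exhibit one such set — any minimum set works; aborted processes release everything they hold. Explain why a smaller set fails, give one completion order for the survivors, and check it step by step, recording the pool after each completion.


Abort T_i and T_d.
Key observation: before aborting T_i and T_d, T_b was permanently blocked — no order could ever run it; afterwards it completes at step 4.
Minimality, checking each single-abort alternative: T_f alone leaves T_i blocked (short on r4); T_i alone leaves T_d blocked (short on r4); T_g alone leaves T_i blocked (short on r4); T_h alone leaves T_i blocked (short on r4); T_d alone leaves T_i blocked (short on r4); T_b alone leaves T_i blocked (short on r4).
One survivor order: T_f, T_h, T_g, T_b. Verifying each step (post-abort pool first):
  pool = (3, 6, 4)
  T_f needs (3, 4, 2) <= (3, 6, 4) -> finishes; pool += (2, 0, 3) = (5, 6, 7)
  T_h needs (1, 3, 2) <= (5, 6, 7) -> finishes; pool += (2, 3, 1) = (7, 9, 8)
  T_g needs (5, 5, 6) <= (7, 9, 8) -> finishes; pool += (2, 0, 0) = (9, 9, 8)
  T_b needs (9, 0, 1) <= (9, 9, 8) -> finishes; pool += (1, 1, 1) = (10, 10, 9)
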